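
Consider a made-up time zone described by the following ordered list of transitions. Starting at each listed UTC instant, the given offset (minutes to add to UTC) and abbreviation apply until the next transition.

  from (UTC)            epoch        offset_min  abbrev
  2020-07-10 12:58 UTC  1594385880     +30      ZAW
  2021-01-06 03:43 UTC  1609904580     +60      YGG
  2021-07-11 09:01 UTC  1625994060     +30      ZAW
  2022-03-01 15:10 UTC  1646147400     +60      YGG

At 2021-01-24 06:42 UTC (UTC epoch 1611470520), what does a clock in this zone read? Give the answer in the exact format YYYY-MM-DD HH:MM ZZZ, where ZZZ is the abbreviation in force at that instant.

2021-01-24 07:42 YGG

Query: 2021-01-24 06:42 UTC
Rule 2/4 (YGG, +01:00): 2021-01-06 03:43 UTC ≤ query < 2021-07-11 09:01 UTC
6·60 + 42 + 60 = 462 min
462 = 0·1440 + 462; 462 = 7·60 + 42 → 07:42, same day
→ 2021-01-24 07:42 YGG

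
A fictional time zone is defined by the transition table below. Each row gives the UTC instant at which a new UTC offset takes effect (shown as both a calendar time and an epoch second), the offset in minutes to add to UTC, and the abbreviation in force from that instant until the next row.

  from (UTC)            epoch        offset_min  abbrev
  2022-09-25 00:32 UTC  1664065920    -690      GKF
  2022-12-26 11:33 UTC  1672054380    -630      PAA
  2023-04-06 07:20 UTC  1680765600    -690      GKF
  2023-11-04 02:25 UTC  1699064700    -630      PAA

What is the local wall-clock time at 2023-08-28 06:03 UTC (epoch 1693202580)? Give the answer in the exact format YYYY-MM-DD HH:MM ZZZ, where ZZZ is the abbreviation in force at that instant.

Query: 2023-08-28 06:03 UTC
Rule 3/4 (GKF, -11:30): 2023-04-06 07:20 UTC ≤ query < 2023-11-04 02:25 UTC
6·60 + 3 - 690 = -327 min
-327 = -1·1440 + 1113; 1113 = 18·60 + 33 → 18:33, 2023-08-28 - 1 day = 2023-08-27
→ 2023-08-27 18:33 GKF

2023-08-27 18:33 GKF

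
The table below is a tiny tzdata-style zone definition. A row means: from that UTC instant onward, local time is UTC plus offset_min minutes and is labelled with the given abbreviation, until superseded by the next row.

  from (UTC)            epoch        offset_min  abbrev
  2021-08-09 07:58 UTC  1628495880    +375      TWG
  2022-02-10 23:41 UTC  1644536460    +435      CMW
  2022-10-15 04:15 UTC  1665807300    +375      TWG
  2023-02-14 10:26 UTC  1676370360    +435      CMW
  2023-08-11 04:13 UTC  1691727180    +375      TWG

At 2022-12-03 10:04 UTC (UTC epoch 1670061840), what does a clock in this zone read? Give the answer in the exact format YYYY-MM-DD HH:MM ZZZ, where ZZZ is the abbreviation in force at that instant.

2022-12-03 16:19 TWG

Query: 2022-12-03 10:04 UTC
Rule 3/5 (TWG, +06:15): 2022-10-15 04:15 UTC ≤ query < 2023-02-14 10:26 UTC
10·60 + 4 + 375 = 979 min
979 = 0·1440 + 979; 979 = 16·60 + 19 → 16:19, same day
→ 2022-12-03 16:19 TWG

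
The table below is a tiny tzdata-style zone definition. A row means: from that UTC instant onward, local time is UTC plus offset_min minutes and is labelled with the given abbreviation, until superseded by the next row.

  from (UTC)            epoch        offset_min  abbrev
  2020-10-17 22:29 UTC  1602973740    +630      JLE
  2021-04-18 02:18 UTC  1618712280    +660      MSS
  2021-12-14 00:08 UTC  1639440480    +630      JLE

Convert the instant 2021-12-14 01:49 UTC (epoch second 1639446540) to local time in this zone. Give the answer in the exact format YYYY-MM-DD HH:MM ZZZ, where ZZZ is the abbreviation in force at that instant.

2021-12-14 12:19 JLE

Query: 2021-12-14 01:49 UTC
Rule 3/3 (JLE, +10:30): 2021-12-14 00:08 UTC ≤ query < +∞
1·60 + 49 + 630 = 739 min
739 = 0·1440 + 739; 739 = 12·60 + 19 → 12:19, same day
→ 2021-12-14 12:19 JLE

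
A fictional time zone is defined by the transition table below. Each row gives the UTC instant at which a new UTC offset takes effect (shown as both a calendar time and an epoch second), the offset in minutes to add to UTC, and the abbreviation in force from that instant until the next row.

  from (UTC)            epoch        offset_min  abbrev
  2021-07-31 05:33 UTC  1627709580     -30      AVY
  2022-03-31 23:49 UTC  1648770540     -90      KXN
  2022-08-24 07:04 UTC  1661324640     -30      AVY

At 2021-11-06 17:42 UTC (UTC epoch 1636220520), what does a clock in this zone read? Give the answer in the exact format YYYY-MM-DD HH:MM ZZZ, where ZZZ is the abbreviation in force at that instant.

Query: 2021-11-06 17:42 UTC
Rule 1/3 (AVY, -00:30): 2021-07-31 05:33 UTC ≤ query < 2022-03-31 23:49 UTC
17·60 + 42 - 30 = 1032 min
1032 = 0·1440 + 1032; 1032 = 17·60 + 12 → 17:12, same day
→ 2021-11-06 17:12 AVY

2021-11-06 17:12 AVY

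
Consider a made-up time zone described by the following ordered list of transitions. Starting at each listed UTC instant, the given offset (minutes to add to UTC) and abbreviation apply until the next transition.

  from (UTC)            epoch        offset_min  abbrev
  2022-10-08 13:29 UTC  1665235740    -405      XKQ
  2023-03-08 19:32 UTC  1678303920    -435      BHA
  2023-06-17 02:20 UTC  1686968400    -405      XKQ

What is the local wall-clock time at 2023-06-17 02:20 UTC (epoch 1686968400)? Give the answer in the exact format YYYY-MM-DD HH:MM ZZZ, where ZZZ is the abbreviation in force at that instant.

2023-06-16 19:35 XKQ

Query: 2023-06-17 02:20 UTC
Rule 3/3 (XKQ, -06:45): 2023-06-17 02:20 UTC ≤ query < +∞
2·60 + 20 - 405 = -265 min
-265 = -1·1440 + 1175; 1175 = 19·60 + 35 → 19:35, 2023-06-17 - 1 day = 2023-06-16
→ 2023-06-16 19:35 XKQ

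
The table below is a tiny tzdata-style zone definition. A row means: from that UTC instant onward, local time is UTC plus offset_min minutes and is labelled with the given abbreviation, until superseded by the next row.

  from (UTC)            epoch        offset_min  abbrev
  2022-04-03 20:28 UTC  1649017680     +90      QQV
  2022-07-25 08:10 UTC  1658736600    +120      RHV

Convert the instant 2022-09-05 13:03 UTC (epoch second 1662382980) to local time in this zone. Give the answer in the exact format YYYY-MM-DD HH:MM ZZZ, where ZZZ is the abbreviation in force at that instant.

2022-09-05 15:03 RHV

Query: 2022-09-05 13:03 UTC
Rule 2/2 (RHV, +02:00): 2022-07-25 08:10 UTC ≤ query < +∞
13·60 + 3 + 120 = 903 min
903 = 0·1440 + 903; 903 = 15·60 + 3 → 15:03, same day
→ 2022-09-05 15:03 RHV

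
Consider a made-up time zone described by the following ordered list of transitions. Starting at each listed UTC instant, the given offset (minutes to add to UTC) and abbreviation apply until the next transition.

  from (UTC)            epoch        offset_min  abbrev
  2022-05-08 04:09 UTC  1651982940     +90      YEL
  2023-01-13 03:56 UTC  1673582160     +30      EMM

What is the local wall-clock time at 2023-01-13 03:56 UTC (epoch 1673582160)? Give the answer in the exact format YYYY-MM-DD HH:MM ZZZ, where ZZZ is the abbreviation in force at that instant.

Query: 2023-01-13 03:56 UTC
Rule 2/2 (EMM, +00:30): 2023-01-13 03:56 UTC ≤ query < +∞
3·60 + 56 + 30 = 266 min
266 = 0·1440 + 266; 266 = 4·60 + 26 → 04:26, same day
→ 2023-01-13 04:26 EMM

2023-01-13 04:26 EMM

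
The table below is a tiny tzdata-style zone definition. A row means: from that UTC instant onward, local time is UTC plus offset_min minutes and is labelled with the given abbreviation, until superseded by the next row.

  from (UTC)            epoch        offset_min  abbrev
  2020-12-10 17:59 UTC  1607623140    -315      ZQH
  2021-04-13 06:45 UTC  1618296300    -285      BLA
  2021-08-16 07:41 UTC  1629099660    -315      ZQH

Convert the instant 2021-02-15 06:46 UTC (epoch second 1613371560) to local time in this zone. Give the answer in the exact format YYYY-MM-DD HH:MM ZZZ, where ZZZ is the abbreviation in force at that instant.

Query: 2021-02-15 06:46 UTC
Rule 1/3 (ZQH, -05:15): 2020-12-10 17:59 UTC ≤ query < 2021-04-13 06:45 UTC
6·60 + 46 - 315 = 91 min
91 = 0·1440 + 91; 91 = 1·60 + 31 → 01:31, same day
→ 2021-02-15 01:31 ZQH

2021-02-15 01:31 ZQH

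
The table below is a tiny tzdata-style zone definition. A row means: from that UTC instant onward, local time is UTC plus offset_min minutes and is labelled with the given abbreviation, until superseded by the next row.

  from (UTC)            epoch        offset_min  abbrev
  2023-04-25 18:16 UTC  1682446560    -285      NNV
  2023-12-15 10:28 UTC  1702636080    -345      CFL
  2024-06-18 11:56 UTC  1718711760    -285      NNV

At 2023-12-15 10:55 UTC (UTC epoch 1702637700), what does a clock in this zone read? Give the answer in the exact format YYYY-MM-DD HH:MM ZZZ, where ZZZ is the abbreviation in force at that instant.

Query: 2023-12-15 10:55 UTC
Rule 2/3 (CFL, -05:45): 2023-12-15 10:28 UTC ≤ query < 2024-06-18 11:56 UTC
10·60 + 55 - 345 = 310 min
310 = 0·1440 + 310; 310 = 5·60 + 10 → 05:10, same day
→ 2023-12-15 05:10 CFL

2023-12-15 05:10 CFL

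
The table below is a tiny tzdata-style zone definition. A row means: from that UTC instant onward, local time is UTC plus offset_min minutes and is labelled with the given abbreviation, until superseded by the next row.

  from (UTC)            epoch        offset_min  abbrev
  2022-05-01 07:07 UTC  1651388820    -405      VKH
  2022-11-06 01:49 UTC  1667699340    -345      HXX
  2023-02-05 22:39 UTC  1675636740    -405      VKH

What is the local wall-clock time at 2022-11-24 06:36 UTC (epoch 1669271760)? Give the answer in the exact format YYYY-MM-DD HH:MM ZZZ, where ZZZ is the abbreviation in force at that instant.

Query: 2022-11-24 06:36 UTC
Rule 2/3 (HXX, -05:45): 2022-11-06 01:49 UTC ≤ query < 2023-02-05 22:39 UTC
6·60 + 36 - 345 = 51 min
51 = 0·1440 + 51; 51 = 0·60 + 51 → 00:51, same day
→ 2022-11-24 00:51 HXX

2022-11-24 00:51 HXX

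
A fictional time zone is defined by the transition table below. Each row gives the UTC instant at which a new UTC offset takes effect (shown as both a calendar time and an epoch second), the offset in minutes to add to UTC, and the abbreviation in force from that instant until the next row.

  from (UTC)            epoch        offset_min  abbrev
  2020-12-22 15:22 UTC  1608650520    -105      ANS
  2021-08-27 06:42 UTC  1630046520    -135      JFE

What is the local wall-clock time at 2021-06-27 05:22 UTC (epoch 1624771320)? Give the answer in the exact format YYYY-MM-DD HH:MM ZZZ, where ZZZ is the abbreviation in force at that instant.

2021-06-27 03:37 ANS

Query: 2021-06-27 05:22 UTC
Rule 1/2 (ANS, -01:45): 2020-12-22 15:22 UTC ≤ query < 2021-08-27 06:42 UTC
5·60 + 22 - 105 = 217 min
217 = 0·1440 + 217; 217 = 3·60 + 37 → 03:37, same day
→ 2021-06-27 03:37 ANS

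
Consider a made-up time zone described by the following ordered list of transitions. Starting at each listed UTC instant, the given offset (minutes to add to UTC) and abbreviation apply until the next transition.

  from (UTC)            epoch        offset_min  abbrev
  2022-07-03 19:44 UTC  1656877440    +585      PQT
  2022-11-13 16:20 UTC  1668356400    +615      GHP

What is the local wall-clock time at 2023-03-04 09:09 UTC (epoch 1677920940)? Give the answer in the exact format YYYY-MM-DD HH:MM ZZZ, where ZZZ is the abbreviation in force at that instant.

Query: 2023-03-04 09:09 UTC
Rule 2/2 (GHP, +10:15): 2022-11-13 16:20 UTC ≤ query < +∞
9·60 + 9 + 615 = 1164 min
1164 = 0·1440 + 1164; 1164 = 19·60 + 24 → 19:24, same day
→ 2023-03-04 19:24 GHP

2023-03-04 19:24 GHP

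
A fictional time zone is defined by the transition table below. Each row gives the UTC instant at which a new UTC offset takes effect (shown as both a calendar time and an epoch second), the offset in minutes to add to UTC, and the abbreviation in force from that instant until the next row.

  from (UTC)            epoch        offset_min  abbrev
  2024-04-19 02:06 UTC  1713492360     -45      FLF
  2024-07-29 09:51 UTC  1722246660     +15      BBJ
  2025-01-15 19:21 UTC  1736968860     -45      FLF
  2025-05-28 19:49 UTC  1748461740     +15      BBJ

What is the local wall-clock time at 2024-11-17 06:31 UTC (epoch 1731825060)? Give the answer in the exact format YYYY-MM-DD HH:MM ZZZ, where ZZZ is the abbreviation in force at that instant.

Query: 2024-11-17 06:31 UTC
Rule 2/4 (BBJ, +00:15): 2024-07-29 09:51 UTC ≤ query < 2025-01-15 19:21 UTC
6·60 + 31 + 15 = 406 min
406 = 0·1440 + 406; 406 = 6·60 + 46 → 06:46, same day
→ 2024-11-17 06:46 BBJ

2024-11-17 06:46 BBJ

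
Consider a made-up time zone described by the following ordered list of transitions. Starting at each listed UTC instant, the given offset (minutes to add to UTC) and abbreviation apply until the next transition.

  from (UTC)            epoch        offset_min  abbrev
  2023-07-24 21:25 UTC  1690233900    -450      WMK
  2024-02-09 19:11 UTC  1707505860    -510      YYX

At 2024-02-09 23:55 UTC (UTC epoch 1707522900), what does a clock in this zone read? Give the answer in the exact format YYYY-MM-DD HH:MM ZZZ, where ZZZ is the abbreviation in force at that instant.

2024-02-09 15:25 YYX

Query: 2024-02-09 23:55 UTC
Rule 2/2 (YYX, -08:30): 2024-02-09 19:11 UTC ≤ query < +∞
23·60 + 55 - 510 = 925 min
925 = 0·1440 + 925; 925 = 15·60 + 25 → 15:25, same day
→ 2024-02-09 15:25 YYX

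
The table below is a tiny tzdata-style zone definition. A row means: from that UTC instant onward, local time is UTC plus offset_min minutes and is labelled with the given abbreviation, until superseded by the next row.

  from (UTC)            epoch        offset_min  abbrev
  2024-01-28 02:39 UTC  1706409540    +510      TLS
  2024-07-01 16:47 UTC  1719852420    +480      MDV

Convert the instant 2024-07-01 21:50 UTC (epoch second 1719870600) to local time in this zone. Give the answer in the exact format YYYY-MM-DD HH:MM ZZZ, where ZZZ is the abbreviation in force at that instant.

2024-07-02 05:50 MDV

Query: 2024-07-01 21:50 UTC
Rule 2/2 (MDV, +08:00): 2024-07-01 16:47 UTC ≤ query < +∞
21·60 + 50 + 480 = 1790 min
1790 = 1·1440 + 350; 350 = 5·60 + 50 → 05:50, 2024-07-01 + 1 day = 2024-07-02
→ 2024-07-02 05:50 MDV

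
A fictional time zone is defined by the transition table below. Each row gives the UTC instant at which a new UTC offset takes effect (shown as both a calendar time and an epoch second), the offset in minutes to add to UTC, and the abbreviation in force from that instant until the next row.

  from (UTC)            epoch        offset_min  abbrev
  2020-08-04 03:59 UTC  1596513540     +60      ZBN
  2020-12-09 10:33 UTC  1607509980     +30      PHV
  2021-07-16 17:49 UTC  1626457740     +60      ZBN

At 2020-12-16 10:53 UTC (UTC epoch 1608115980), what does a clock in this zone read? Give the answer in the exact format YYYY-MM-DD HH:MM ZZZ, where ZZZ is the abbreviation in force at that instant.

Query: 2020-12-16 10:53 UTC
Rule 2/3 (PHV, +00:30): 2020-12-09 10:33 UTC ≤ query < 2021-07-16 17:49 UTC
10·60 + 53 + 30 = 683 min
683 = 0·1440 + 683; 683 = 11·60 + 23 → 11:23, same day
→ 2020-12-16 11:23 PHV

2020-12-16 11:23 PHV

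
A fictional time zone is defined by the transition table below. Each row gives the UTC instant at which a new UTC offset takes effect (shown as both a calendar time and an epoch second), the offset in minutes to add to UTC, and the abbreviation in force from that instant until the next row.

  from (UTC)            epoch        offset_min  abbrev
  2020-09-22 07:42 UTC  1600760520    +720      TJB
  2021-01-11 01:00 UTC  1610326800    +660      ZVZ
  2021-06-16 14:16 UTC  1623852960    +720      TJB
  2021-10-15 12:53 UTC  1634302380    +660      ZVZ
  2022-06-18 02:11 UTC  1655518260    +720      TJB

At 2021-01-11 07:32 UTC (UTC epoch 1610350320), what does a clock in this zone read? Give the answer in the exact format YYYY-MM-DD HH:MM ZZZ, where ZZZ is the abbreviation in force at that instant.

Query: 2021-01-11 07:32 UTC
Rule 2/5 (ZVZ, +11:00): 2021-01-11 01:00 UTC ≤ query < 2021-06-16 14:16 UTC
7·60 + 32 + 660 = 1112 min
1112 = 0·1440 + 1112; 1112 = 18·60 + 32 → 18:32, same day
→ 2021-01-11 18:32 ZVZ

2021-01-11 18:32 ZVZ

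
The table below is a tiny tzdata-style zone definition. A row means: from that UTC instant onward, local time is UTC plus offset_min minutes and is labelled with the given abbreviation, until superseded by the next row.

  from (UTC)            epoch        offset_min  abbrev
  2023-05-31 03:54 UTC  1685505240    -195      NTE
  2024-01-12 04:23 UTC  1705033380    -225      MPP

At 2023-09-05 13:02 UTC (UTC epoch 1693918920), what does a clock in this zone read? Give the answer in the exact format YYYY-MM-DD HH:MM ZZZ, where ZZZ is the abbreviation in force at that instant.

Query: 2023-09-05 13:02 UTC
Rule 1/2 (NTE, -03:15): 2023-05-31 03:54 UTC ≤ query < 2024-01-12 04:23 UTC
13·60 + 2 - 195 = 587 min
587 = 0·1440 + 587; 587 = 9·60 + 47 → 09:47, same day
→ 2023-09-05 09:47 NTE

2023-09-05 09:47 NTE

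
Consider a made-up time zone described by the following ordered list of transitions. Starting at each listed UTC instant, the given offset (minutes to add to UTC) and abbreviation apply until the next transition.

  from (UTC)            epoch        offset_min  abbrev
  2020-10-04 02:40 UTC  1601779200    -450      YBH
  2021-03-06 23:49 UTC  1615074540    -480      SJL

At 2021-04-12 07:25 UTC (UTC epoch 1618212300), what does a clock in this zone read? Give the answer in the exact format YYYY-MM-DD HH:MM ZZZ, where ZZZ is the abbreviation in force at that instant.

2021-04-11 23:25 SJL

Query: 2021-04-12 07:25 UTC
Rule 2/2 (SJL, -08:00): 2021-03-06 23:49 UTC ≤ query < +∞
7·60 + 25 - 480 = -35 min
-35 = -1·1440 + 1405; 1405 = 23·60 + 25 → 23:25, 2021-04-12 - 1 day = 2021-04-11
→ 2021-04-11 23:25 SJL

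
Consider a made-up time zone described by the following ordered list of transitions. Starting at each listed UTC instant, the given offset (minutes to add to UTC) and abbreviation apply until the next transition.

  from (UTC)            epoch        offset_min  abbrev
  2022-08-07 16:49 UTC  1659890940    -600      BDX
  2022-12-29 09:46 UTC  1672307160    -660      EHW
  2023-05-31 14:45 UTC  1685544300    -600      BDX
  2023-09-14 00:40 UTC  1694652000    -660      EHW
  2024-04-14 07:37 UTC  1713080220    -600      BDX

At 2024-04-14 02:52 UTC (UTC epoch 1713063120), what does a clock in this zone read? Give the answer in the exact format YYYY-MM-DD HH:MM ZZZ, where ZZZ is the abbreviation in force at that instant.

2024-04-13 15:52 EHW

Query: 2024-04-14 02:52 UTC
Rule 4/5 (EHW, -11:00): 2023-09-14 00:40 UTC ≤ query < 2024-04-14 07:37 UTC
2·60 + 52 - 660 = -488 min
-488 = -1·1440 + 952; 952 = 15·60 + 52 → 15:52, 2024-04-14 - 1 day = 2024-04-13
→ 2024-04-13 15:52 EHW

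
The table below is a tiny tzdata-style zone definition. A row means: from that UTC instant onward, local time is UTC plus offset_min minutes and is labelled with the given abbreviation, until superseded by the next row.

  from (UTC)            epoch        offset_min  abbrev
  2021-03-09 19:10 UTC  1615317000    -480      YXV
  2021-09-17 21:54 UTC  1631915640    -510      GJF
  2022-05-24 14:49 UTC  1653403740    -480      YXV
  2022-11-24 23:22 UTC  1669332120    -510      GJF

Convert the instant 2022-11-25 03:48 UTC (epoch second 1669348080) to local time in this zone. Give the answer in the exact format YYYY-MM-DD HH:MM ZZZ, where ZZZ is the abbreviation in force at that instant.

2022-11-24 19:18 GJF

Query: 2022-11-25 03:48 UTC
Rule 4/4 (GJF, -08:30): 2022-11-24 23:22 UTC ≤ query < +∞
3·60 + 48 - 510 = -282 min
-282 = -1·1440 + 1158; 1158 = 19·60 + 18 → 19:18, 2022-11-25 - 1 day = 2022-11-24
→ 2022-11-24 19:18 GJF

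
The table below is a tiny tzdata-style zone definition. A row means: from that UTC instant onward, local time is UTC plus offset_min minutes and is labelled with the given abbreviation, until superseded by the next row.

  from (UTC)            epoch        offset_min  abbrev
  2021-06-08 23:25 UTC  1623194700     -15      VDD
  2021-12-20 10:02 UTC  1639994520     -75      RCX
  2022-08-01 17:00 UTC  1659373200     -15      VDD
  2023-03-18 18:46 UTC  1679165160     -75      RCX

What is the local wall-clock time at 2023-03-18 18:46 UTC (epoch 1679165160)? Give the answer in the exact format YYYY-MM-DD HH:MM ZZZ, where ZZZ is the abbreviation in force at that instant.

2023-03-18 17:31 RCX

Query: 2023-03-18 18:46 UTC
Rule 4/4 (RCX, -01:15): 2023-03-18 18:46 UTC ≤ query < +∞
18·60 + 46 - 75 = 1051 min
1051 = 0·1440 + 1051; 1051 = 17·60 + 31 → 17:31, same day
→ 2023-03-18 17:31 RCX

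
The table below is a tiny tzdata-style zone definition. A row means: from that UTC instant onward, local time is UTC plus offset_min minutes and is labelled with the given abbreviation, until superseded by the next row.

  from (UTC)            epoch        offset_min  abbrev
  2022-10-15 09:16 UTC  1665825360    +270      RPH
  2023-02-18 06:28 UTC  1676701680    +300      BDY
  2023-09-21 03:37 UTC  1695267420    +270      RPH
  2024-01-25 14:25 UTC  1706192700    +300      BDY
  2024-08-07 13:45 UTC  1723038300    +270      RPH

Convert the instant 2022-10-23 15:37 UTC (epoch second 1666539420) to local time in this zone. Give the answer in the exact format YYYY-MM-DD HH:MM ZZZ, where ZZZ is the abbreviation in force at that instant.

Query: 2022-10-23 15:37 UTC
Rule 1/5 (RPH, +04:30): 2022-10-15 09:16 UTC ≤ query < 2023-02-18 06:28 UTC
15·60 + 37 + 270 = 1207 min
1207 = 0·1440 + 1207; 1207 = 20·60 + 7 → 20:07, same day
→ 2022-10-23 20:07 RPH

2022-10-23 20:07 RPH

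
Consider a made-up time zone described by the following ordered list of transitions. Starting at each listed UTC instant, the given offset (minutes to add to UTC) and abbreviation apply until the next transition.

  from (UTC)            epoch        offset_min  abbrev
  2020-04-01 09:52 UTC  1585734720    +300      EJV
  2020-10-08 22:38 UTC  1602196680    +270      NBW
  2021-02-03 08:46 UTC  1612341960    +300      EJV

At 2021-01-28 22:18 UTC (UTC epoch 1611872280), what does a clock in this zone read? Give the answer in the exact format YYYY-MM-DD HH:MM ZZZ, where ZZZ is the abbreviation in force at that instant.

Query: 2021-01-28 22:18 UTC
Rule 2/3 (NBW, +04:30): 2020-10-08 22:38 UTC ≤ query < 2021-02-03 08:46 UTC
22·60 + 18 + 270 = 1608 min
1608 = 1·1440 + 168; 168 = 2·60 + 48 → 02:48, 2021-01-28 + 1 day = 2021-01-29
→ 2021-01-29 02:48 NBW

2021-01-29 02:48 NBW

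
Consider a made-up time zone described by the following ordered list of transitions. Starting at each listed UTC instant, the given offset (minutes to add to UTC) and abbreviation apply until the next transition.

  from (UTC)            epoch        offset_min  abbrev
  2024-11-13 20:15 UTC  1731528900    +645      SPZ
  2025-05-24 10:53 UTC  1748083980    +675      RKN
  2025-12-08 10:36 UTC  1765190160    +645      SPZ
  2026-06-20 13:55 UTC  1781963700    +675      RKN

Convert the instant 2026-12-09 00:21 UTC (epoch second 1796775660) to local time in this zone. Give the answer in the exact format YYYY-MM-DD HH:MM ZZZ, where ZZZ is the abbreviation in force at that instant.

Query: 2026-12-09 00:21 UTC
Rule 4/4 (RKN, +11:15): 2026-06-20 13:55 UTC ≤ query < +∞
0·60 + 21 + 675 = 696 min
696 = 0·1440 + 696; 696 = 11·60 + 36 → 11:36, same day
→ 2026-12-09 11:36 RKN

2026-12-09 11:36 RKN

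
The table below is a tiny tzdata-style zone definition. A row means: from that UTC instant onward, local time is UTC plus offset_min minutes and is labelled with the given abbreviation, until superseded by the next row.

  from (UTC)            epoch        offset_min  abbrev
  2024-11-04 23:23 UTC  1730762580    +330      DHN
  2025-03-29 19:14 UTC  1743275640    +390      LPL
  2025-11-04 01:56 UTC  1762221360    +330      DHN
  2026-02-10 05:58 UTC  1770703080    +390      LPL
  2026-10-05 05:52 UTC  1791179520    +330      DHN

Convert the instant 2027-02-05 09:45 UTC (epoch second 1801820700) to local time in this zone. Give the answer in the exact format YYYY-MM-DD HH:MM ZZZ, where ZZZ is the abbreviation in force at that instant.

Query: 2027-02-05 09:45 UTC
Rule 5/5 (DHN, +05:30): 2026-10-05 05:52 UTC ≤ query < +∞
9·60 + 45 + 330 = 915 min
915 = 0·1440 + 915; 915 = 15·60 + 15 → 15:15, same day
→ 2027-02-05 15:15 DHN

2027-02-05 15:15 DHN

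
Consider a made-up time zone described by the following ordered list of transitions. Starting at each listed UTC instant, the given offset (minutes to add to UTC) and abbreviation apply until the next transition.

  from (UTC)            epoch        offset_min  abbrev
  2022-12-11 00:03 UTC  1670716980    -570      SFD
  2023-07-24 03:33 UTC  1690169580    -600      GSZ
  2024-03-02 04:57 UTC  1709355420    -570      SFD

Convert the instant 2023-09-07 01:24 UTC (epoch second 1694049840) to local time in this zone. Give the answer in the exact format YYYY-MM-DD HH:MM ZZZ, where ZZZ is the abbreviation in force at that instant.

Query: 2023-09-07 01:24 UTC
Rule 2/3 (GSZ, -10:00): 2023-07-24 03:33 UTC ≤ query < 2024-03-02 04:57 UTC
1·60 + 24 - 600 = -516 min
-516 = -1·1440 + 924; 924 = 15·60 + 24 → 15:24, 2023-09-07 - 1 day = 2023-09-06
→ 2023-09-06 15:24 GSZ

2023-09-06 15:24 GSZ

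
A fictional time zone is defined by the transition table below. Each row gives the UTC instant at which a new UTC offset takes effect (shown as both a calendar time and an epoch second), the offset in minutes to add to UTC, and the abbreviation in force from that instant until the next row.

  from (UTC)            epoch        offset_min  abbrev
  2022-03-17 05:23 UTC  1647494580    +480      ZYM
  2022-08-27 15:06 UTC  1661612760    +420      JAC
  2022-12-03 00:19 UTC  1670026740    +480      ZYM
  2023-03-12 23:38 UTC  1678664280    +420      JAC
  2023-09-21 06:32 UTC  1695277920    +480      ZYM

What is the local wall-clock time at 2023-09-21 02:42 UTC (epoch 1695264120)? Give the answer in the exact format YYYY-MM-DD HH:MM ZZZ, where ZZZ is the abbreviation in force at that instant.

Query: 2023-09-21 02:42 UTC
Rule 4/5 (JAC, +07:00): 2023-03-12 23:38 UTC ≤ query < 2023-09-21 06:32 UTC
2·60 + 42 + 420 = 582 min
582 = 0·1440 + 582; 582 = 9·60 + 42 → 09:42, same day
→ 2023-09-21 09:42 JAC

2023-09-21 09:42 JAC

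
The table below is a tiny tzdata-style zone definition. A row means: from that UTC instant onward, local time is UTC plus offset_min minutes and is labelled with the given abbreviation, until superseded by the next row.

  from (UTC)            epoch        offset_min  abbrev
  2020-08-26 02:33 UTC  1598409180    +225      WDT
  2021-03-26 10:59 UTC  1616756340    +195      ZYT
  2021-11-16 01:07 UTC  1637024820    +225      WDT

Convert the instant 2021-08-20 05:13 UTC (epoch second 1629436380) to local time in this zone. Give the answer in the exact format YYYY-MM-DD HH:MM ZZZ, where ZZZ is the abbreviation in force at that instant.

2021-08-20 08:28 ZYT

Query: 2021-08-20 05:13 UTC
Rule 2/3 (ZYT, +03:15): 2021-03-26 10:59 UTC ≤ query < 2021-11-16 01:07 UTC
5·60 + 13 + 195 = 508 min
508 = 0·1440 + 508; 508 = 8·60 + 28 → 08:28, same day
→ 2021-08-20 08:28 ZYT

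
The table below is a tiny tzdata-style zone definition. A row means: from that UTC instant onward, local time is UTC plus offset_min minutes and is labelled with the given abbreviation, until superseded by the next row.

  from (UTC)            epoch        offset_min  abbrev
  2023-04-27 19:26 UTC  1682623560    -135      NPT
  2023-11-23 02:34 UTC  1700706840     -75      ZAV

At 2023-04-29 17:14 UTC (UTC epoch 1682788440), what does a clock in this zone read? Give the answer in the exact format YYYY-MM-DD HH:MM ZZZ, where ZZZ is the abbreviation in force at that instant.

Query: 2023-04-29 17:14 UTC
Rule 1/2 (NPT, -02:15): 2023-04-27 19:26 UTC ≤ query < 2023-11-23 02:34 UTC
17·60 + 14 - 135 = 899 min
899 = 0·1440 + 899; 899 = 14·60 + 59 → 14:59, same day
→ 2023-04-29 14:59 NPT

2023-04-29 14:59 NPT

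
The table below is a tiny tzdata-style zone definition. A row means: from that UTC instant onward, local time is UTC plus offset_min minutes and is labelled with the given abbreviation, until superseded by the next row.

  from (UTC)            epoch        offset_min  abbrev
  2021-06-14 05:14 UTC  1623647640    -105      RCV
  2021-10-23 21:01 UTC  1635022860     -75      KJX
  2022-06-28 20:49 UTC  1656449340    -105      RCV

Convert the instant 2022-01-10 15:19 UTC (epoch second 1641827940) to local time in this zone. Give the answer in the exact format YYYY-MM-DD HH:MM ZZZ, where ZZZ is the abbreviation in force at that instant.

Query: 2022-01-10 15:19 UTC
Rule 2/3 (KJX, -01:15): 2021-10-23 21:01 UTC ≤ query < 2022-06-28 20:49 UTC
15·60 + 19 - 75 = 844 min
844 = 0·1440 + 844; 844 = 14·60 + 4 → 14:04, same day
→ 2022-01-10 14:04 KJX

2022-01-10 14:04 KJX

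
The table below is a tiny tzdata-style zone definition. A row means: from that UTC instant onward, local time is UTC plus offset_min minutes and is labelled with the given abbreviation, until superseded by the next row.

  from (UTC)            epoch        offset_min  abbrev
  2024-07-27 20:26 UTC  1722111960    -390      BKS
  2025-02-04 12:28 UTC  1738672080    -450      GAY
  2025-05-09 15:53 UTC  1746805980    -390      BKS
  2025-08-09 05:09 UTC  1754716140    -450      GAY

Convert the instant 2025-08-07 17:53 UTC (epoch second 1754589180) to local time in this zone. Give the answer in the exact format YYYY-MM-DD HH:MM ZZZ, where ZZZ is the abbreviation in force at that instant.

2025-08-07 11:23 BKS

Query: 2025-08-07 17:53 UTC
Rule 3/4 (BKS, -06:30): 2025-05-09 15:53 UTC ≤ query < 2025-08-09 05:09 UTC
17·60 + 53 - 390 = 683 min
683 = 0·1440 + 683; 683 = 11·60 + 23 → 11:23, same day
→ 2025-08-07 11:23 BKS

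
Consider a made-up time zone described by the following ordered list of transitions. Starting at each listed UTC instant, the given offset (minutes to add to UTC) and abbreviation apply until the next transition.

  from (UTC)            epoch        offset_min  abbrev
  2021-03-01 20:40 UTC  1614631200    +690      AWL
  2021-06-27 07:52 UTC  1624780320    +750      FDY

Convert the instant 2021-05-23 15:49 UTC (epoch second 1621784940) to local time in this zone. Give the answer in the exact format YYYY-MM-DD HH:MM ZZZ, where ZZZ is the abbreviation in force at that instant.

Query: 2021-05-23 15:49 UTC
Rule 1/2 (AWL, +11:30): 2021-03-01 20:40 UTC ≤ query < 2021-06-27 07:52 UTC
15·60 + 49 + 690 = 1639 min
1639 = 1·1440 + 199; 199 = 3·60 + 19 → 03:19, 2021-05-23 + 1 day = 2021-05-24
→ 2021-05-24 03:19 AWL

2021-05-24 03:19 AWL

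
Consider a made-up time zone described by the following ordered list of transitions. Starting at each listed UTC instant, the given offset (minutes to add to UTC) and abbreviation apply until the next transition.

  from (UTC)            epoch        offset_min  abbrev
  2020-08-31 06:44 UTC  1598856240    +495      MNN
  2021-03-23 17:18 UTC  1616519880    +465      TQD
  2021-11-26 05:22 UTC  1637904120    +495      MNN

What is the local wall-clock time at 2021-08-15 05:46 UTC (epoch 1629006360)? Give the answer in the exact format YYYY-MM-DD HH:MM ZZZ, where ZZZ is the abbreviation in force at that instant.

Query: 2021-08-15 05:46 UTC
Rule 2/3 (TQD, +07:45): 2021-03-23 17:18 UTC ≤ query < 2021-11-26 05:22 UTC
5·60 + 46 + 465 = 811 min
811 = 0·1440 + 811; 811 = 13·60 + 31 → 13:31, same day
→ 2021-08-15 13:31 TQD

2021-08-15 13:31 TQD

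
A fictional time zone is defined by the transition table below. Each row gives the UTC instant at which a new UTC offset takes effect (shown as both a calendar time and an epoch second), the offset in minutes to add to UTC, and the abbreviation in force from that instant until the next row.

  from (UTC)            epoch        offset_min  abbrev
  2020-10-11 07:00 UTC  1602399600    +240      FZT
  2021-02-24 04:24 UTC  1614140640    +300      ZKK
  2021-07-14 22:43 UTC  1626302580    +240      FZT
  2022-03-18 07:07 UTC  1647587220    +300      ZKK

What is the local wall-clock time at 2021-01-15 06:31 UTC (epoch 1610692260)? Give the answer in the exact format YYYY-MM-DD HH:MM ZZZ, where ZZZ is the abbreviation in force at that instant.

Query: 2021-01-15 06:31 UTC
Rule 1/4 (FZT, +04:00): 2020-10-11 07:00 UTC ≤ query < 2021-02-24 04:24 UTC
6·60 + 31 + 240 = 631 min
631 = 0·1440 + 631; 631 = 10·60 + 31 → 10:31, same day
→ 2021-01-15 10:31 FZT

2021-01-15 10:31 FZT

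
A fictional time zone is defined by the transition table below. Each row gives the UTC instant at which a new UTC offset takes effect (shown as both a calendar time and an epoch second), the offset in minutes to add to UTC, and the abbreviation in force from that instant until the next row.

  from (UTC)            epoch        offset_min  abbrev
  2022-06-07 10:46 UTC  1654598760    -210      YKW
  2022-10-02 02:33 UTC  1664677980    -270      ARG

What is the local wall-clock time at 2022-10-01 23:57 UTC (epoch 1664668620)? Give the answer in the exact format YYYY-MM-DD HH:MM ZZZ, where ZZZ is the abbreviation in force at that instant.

Query: 2022-10-01 23:57 UTC
Rule 1/2 (YKW, -03:30): 2022-06-07 10:46 UTC ≤ query < 2022-10-02 02:33 UTC
23·60 + 57 - 210 = 1227 min
1227 = 0·1440 + 1227; 1227 = 20·60 + 27 → 20:27, same day
→ 2022-10-01 20:27 YKW

2022-10-01 20:27 YKW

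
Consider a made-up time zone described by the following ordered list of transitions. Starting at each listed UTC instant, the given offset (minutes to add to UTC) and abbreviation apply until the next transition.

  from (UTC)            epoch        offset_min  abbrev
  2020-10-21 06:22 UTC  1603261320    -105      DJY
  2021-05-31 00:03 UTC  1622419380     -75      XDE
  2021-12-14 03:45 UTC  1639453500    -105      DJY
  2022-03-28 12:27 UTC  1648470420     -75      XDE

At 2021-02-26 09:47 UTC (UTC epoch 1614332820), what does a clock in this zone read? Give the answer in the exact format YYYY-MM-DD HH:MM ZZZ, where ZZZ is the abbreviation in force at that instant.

2021-02-26 08:02 DJY

Query: 2021-02-26 09:47 UTC
Rule 1/4 (DJY, -01:45): 2020-10-21 06:22 UTC ≤ query < 2021-05-31 00:03 UTC
9·60 + 47 - 105 = 482 min
482 = 0·1440 + 482; 482 = 8·60 + 2 → 08:02, same day
→ 2021-02-26 08:02 DJY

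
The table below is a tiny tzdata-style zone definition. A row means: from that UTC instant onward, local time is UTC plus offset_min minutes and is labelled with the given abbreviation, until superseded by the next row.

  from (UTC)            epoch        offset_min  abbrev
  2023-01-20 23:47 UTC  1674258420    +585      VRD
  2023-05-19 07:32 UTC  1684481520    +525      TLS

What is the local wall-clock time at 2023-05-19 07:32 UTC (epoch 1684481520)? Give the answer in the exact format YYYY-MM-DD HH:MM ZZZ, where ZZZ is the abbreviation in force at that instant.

2023-05-19 16:17 TLS

Query: 2023-05-19 07:32 UTC
Rule 2/2 (TLS, +08:45): 2023-05-19 07:32 UTC ≤ query < +∞
7·60 + 32 + 525 = 977 min
977 = 0·1440 + 977; 977 = 16·60 + 17 → 16:17, same day
→ 2023-05-19 16:17 TLS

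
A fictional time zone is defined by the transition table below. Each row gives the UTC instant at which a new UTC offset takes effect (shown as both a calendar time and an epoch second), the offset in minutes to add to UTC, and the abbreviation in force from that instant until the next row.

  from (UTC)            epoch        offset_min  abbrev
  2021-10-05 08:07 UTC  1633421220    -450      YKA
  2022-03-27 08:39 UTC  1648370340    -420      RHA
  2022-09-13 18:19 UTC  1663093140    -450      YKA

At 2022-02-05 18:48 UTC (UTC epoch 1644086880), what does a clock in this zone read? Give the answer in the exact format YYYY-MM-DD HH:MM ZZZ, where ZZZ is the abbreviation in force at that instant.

2022-02-05 11:18 YKA

Query: 2022-02-05 18:48 UTC
Rule 1/3 (YKA, -07:30): 2021-10-05 08:07 UTC ≤ query < 2022-03-27 08:39 UTC
18·60 + 48 - 450 = 678 min
678 = 0·1440 + 678; 678 = 11·60 + 18 → 11:18, same day
→ 2022-02-05 11:18 YKA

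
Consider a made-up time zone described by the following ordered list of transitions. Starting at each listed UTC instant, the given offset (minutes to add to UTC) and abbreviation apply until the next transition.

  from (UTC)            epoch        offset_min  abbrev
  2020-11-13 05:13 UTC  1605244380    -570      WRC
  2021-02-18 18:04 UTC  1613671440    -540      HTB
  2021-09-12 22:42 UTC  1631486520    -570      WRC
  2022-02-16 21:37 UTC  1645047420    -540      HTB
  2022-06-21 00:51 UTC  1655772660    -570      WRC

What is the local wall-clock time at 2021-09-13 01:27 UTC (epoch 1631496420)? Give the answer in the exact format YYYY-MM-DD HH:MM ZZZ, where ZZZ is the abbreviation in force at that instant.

2021-09-12 15:57 WRC

Query: 2021-09-13 01:27 UTC
Rule 3/5 (WRC, -09:30): 2021-09-12 22:42 UTC ≤ query < 2022-02-16 21:37 UTC
1·60 + 27 - 570 = -483 min
-483 = -1·1440 + 957; 957 = 15·60 + 57 → 15:57, 2021-09-13 - 1 day = 2021-09-12
→ 2021-09-12 15:57 WRC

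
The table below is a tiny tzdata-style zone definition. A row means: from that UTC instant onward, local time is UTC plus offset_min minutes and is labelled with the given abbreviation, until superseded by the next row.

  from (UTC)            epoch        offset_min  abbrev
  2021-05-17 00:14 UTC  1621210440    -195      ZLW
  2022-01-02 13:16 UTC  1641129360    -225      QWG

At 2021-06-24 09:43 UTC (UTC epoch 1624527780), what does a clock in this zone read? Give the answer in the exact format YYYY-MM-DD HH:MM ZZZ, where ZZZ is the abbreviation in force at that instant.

Query: 2021-06-24 09:43 UTC
Rule 1/2 (ZLW, -03:15): 2021-05-17 00:14 UTC ≤ query < 2022-01-02 13:16 UTC
9·60 + 43 - 195 = 388 min
388 = 0·1440 + 388; 388 = 6·60 + 28 → 06:28, same day
→ 2021-06-24 06:28 ZLW

2021-06-24 06:28 ZLW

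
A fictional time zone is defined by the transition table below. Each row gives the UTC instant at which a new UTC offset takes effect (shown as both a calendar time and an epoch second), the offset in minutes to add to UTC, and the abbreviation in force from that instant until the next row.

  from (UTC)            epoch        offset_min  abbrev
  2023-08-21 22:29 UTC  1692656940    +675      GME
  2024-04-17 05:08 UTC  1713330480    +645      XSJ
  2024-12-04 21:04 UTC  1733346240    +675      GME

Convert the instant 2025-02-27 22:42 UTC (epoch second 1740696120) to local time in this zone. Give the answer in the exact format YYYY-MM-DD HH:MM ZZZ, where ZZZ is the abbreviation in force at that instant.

2025-02-28 09:57 GME

Query: 2025-02-27 22:42 UTC
Rule 3/3 (GME, +11:15): 2024-12-04 21:04 UTC ≤ query < +∞
22·60 + 42 + 675 = 2037 min
2037 = 1·1440 + 597; 597 = 9·60 + 57 → 09:57, 2025-02-27 + 1 day = 2025-02-28
→ 2025-02-28 09:57 GME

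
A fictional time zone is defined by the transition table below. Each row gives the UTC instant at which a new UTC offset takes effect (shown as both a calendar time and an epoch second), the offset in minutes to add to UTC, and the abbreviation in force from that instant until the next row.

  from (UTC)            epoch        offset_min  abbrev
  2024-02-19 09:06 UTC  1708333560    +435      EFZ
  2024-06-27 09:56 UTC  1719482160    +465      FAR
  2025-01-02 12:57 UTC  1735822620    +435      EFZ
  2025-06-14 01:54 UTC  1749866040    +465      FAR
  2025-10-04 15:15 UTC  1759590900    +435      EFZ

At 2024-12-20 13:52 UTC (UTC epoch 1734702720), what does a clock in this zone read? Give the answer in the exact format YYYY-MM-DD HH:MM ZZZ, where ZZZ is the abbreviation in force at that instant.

Query: 2024-12-20 13:52 UTC
Rule 2/5 (FAR, +07:45): 2024-06-27 09:56 UTC ≤ query < 2025-01-02 12:57 UTC
13·60 + 52 + 465 = 1297 min
1297 = 0·1440 + 1297; 1297 = 21·60 + 37 → 21:37, same day
→ 2024-12-20 21:37 FAR

2024-12-20 21:37 FAR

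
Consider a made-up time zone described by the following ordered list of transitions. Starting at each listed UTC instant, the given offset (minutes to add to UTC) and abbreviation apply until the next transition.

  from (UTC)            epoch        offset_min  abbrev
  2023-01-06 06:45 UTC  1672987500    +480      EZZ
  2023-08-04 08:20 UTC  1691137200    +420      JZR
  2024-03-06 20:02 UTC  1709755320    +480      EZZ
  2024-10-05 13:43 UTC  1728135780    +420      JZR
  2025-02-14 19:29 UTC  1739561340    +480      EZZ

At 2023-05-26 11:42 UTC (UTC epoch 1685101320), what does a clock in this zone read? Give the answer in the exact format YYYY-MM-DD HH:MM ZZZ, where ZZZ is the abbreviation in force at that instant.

Query: 2023-05-26 11:42 UTC
Rule 1/5 (EZZ, +08:00): 2023-01-06 06:45 UTC ≤ query < 2023-08-04 08:20 UTC
11·60 + 42 + 480 = 1182 min
1182 = 0·1440 + 1182; 1182 = 19·60 + 42 → 19:42, same day
→ 2023-05-26 19:42 EZZ

2023-05-26 19:42 EZZ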